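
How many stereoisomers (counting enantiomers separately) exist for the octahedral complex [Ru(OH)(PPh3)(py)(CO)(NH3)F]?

30

The six octahedral sites form three mutually perpendicular trans pairs.
Exhaustive case analysis gives 15 geometric isomers.
Of these, 15 lack any improper symmetry element and so occur as enantiomeric pairs, giving 15 + 15 = 30 stereoisomers in total.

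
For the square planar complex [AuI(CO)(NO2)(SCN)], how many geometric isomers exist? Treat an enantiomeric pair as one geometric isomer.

Working through the distinct placements yields 3 geometric isomers: (CO/NO2 trans, I/SCN trans); (CO/SCN trans, I/NO2 trans); (CO/I trans, NO2/SCN trans).

3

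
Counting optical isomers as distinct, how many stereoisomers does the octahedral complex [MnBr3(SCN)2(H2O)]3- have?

The six octahedral sites form three mutually perpendicular trans pairs.
The distinct arrangements are (3 in all): Br mer, SCN trans; Br mer, SCN cis; Br fac, SCN cis.
Each arrangement has an internal mirror plane or centre of symmetry, so none is chiral.

3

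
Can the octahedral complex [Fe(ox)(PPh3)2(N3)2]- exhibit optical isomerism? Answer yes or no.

An octahedron has six vertices in three trans pairs; every non-trans pair is cis.
Each ox is bidentate and must span two cis positions.
The distinct arrangements are (3 in all): PPh3 cis, N3 trans; PPh3 cis, N3 cis (chiral); PPh3 trans, N3 cis.
One of these lacks any improper symmetry element and so occurs as an enantiomeric pair, giving 3 + 1 = 4 stereoisomers in total.

yes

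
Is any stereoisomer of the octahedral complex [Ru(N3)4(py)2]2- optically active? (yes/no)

no

In an octahedral complex each vertex has one trans partner and four cis neighbours.
The distinct arrangements are (2 in all): py trans; py cis.
Each arrangement has an internal mirror plane or centre of symmetry, so none is chiral.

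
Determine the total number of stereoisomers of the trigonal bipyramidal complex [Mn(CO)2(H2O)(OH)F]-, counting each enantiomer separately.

In a trigonal bipyramid the two axial positions differ from the three equatorial ones.
Systematic enumeration (placing each ligand type in turn and discarding arrangements equivalent by rotation or reflection) gives 7 geometric isomers.
Of these, 3 lack any improper symmetry element and so occur as enantiomeric pairs, giving 7 + 3 = 10 stereoisomers in total.

10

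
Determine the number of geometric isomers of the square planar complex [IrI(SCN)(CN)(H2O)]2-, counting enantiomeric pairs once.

A square has two trans pairs of vertices; adjacent vertices are cis.
There are 3 geometric isomers: (CN/I trans, H2O/SCN trans); (CN/SCN trans, H2O/I trans); (CN/H2O trans, I/SCN trans).

3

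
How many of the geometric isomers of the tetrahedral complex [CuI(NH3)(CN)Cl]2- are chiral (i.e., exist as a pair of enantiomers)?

All four vertices of a tetrahedron are equivalent and mutually adjacent, so cis/trans isomerism cannot arise.
Only one geometric arrangement is possible; it has no improper symmetry element, so it exists as a pair of enantiomers (2 stereoisomers).

1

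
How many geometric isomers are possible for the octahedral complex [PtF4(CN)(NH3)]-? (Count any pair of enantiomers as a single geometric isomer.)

2

In an octahedral complex each vertex has one trans partner and four cis neighbours.
There are 2 geometric isomers: CN and NH3 mutually cis; CN and NH3 mutually trans.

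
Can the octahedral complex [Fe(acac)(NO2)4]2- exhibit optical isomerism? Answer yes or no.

In an octahedral complex each vertex has one trans partner and four cis neighbours.
Each acac is bidentate and must span two cis positions.
Only one geometric arrangement is possible.

no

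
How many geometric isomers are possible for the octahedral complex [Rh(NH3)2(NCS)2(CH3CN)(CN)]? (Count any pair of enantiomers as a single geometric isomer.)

6

An octahedron has six vertices in three trans pairs; every non-trans pair is cis.
There are 6 geometric isomers: NH3 trans, NCS trans; NH3 cis, NCS cis (3 arrangements, 2 chiral); NH3 trans, NCS cis; NH3 cis, NCS trans.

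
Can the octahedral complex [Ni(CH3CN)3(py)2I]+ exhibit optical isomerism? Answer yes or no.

Systematic placement gives 3 geometric isomers: CH3CN mer, py trans; CH3CN mer, py cis; CH3CN fac, py cis.
Each arrangement has an internal mirror plane or centre of symmetry, so none is chiral.

no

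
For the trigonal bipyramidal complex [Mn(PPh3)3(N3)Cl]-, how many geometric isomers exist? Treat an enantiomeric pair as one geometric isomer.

4

In a trigonal bipyramid the two axial positions differ from the three equatorial ones.
There are 4 geometric isomers: N3 axial, Cl axial; N3 equatorial, Cl axial; N3 axial, Cl equatorial; N3 equatorial, Cl equatorial.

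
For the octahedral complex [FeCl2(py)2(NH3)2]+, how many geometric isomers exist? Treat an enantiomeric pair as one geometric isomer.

5

The six octahedral sites form three mutually perpendicular trans pairs.
The distinct arrangements are (5 in all): Cl trans, py trans, NH3 trans; Cl trans, py cis, NH3 cis; Cl cis, py trans, NH3 cis; Cl cis, py cis, NH3 cis (chiral); Cl cis, py cis, NH3 trans.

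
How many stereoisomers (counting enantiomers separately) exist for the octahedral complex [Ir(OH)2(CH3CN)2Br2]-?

6

The six octahedral sites form three mutually perpendicular trans pairs.
There are 5 geometric isomers: OH trans, CH3CN trans, Br trans; OH cis, CH3CN cis, Br trans; OH trans, CH3CN cis, Br cis; OH cis, CH3CN cis, Br cis (chiral); OH cis, CH3CN trans, Br cis.
One of these lacks any improper symmetry element and so occurs as an enantiomeric pair, giving 5 + 1 = 6 stereoisomers in total.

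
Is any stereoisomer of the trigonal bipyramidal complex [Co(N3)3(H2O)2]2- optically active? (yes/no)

A trigonal bipyramid has two axial and three equatorial sites, which are chemically inequivalent.
Working through the distinct placements yields 3 geometric isomers: H2O both axial; H2O one axial, one equatorial; H2O both equatorial.
Each arrangement has an internal mirror plane or centre of symmetry, so none is chiral.

no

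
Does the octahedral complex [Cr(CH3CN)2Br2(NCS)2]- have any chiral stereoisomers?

In an octahedral complex each vertex has one trans partner and four cis neighbours.
Working through the distinct placements yields 5 geometric isomers: CH3CN trans, Br trans, NCS trans; CH3CN cis, Br trans, NCS cis; CH3CN cis, Br cis, NCS trans; CH3CN cis, Br cis, NCS cis (chiral); CH3CN trans, Br cis, NCS cis.
One of these lacks any improper symmetry element and so occurs as an enantiomeric pair, giving 5 + 1 = 6 stereoisomers in total.

yes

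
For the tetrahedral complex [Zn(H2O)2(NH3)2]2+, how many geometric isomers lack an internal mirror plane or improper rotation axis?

Only one geometric arrangement is possible.

0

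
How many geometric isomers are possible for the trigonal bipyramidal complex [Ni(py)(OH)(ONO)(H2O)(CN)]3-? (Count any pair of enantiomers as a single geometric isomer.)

Exhaustive case analysis gives 10 geometric isomers.

10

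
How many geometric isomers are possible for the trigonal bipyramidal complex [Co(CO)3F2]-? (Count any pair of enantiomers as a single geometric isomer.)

3

In a trigonal bipyramid the two axial positions differ from the three equatorial ones.
The distinct arrangements are (3 in all): F both equatorial; F one axial, one equatorial; F both axial.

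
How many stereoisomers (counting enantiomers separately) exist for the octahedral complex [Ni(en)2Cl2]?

An octahedron has six vertices in three trans pairs; every non-trans pair is cis.
Each en is bidentate and must span two cis positions.
Working through the distinct placements yields 2 geometric isomers: Cl trans; Cl cis (chiral).
One of these lacks any improper symmetry element and so occurs as an enantiomeric pair, giving 2 + 1 = 3 stereoisomers in total.

3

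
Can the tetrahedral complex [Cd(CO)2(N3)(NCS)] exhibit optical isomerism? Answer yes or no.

All four vertices of a tetrahedron are equivalent and mutually adjacent, so cis/trans isomerism cannot arise.
Only one geometric arrangement is possible.

no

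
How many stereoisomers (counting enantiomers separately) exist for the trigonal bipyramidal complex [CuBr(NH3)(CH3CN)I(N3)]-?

Exhaustive case analysis gives 10 geometric isomers.
Of these, 10 lack any improper symmetry element and so occur as enantiomeric pairs, giving 10 + 10 = 20 stereoisomers in total.

20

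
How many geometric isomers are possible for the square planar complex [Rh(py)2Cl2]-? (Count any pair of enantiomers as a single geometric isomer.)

A square has two trans pairs of vertices; adjacent vertices are cis.
Working through the distinct placements yields 2 geometric isomers: py cis; py trans.

2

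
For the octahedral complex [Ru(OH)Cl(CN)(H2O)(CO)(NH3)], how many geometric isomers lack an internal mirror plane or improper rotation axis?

15

An octahedron has six vertices in three trans pairs; every non-trans pair is cis.
Systematic enumeration (placing each ligand type in turn and discarding arrangements equivalent by rotation or reflection) gives 15 geometric isomers.
Of these, 15 lack any improper symmetry element and so occur as enantiomeric pairs, giving 15 + 15 = 30 stereoisomers in total.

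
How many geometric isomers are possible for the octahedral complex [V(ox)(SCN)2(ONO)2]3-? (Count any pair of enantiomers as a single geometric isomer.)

3

In an octahedral complex each vertex has one trans partner and four cis neighbours.
Each ox is bidentate and must span two cis positions.
Working through the distinct placements yields 3 geometric isomers: SCN cis, ONO trans; SCN cis, ONO cis (chiral); SCN trans, ONO cis.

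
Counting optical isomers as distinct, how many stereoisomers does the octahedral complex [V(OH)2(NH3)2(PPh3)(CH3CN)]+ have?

The distinct arrangements are (6 in all): OH cis, NH3 cis (3 arrangements, 2 chiral); OH trans, NH3 cis; OH cis, NH3 trans; OH trans, NH3 trans.
Of these, 2 lack any improper symmetry element and so occur as enantiomeric pairs, giving 6 + 2 = 8 stereoisomers in total.

8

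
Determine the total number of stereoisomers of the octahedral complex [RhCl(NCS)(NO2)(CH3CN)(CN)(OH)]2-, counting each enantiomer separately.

In an octahedral complex each vertex has one trans partner and four cis neighbours.
Placing the ligands in turn and identifying arrangements related by rotation or reflection leaves 15 distinct geometric isomers.
Of these, 15 lack any improper symmetry element and so occur as enantiomeric pairs, giving 15 + 15 = 30 stereoisomers in total.

30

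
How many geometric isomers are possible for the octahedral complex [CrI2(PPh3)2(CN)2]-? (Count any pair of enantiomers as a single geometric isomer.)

Systematic placement gives 5 geometric isomers: I trans, PPh3 trans, CN trans; I cis, PPh3 cis, CN trans; I cis, PPh3 trans, CN cis; I cis, PPh3 cis, CN cis (chiral); I trans, PPh3 cis, CN cis.

5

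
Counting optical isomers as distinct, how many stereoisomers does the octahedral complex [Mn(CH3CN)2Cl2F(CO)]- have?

8

The distinct arrangements are (6 in all): CH3CN trans, Cl cis; CH3CN trans, Cl trans; CH3CN cis, Cl cis (3 arrangements, 2 chiral); CH3CN cis, Cl trans.
Of these, 2 lack any improper symmetry element and so occur as enantiomeric pairs, giving 6 + 2 = 8 stereoisomers in total.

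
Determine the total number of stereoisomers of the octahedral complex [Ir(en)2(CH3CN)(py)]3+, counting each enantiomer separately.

3

The six octahedral sites form three mutually perpendicular trans pairs.
Each en is bidentate and must span two cis positions.
Working through the distinct placements yields 2 geometric isomers: CH3CN and py mutually cis (chiral); CH3CN and py mutually trans.
One of these lacks any improper symmetry element and so occurs as an enantiomeric pair, giving 2 + 1 = 3 stereoisomers in total.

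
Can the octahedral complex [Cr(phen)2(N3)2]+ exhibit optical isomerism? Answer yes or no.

An octahedron has six vertices in three trans pairs; every non-trans pair is cis.
Each phen is bidentate and must span two cis positions.
Working through the distinct placements yields 2 geometric isomers: N3 trans; N3 cis (chiral).
One of these lacks any improper symmetry element and so occurs as an enantiomeric pair, giving 2 + 1 = 3 stereoisomers in total.

yes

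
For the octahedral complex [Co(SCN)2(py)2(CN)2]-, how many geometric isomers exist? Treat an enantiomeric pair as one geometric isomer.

An octahedron has six vertices in three trans pairs; every non-trans pair is cis.
Working through the distinct placements yields 5 geometric isomers: SCN trans, py trans, CN trans; SCN cis, py cis, CN trans; SCN cis, py trans, CN cis; SCN cis, py cis, CN cis (chiral); SCN trans, py cis, CN cis.

5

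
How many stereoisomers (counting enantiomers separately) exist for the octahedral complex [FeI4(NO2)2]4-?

2

In an octahedral complex each vertex has one trans partner and four cis neighbours.
Working through the distinct placements yields 2 geometric isomers: NO2 trans; NO2 cis.
Each arrangement has an internal mirror plane or centre of symmetry, so none is chiral.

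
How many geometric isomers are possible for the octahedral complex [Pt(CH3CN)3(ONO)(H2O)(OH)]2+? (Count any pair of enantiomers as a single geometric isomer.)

An octahedron has six vertices in three trans pairs; every non-trans pair is cis.
Systematic placement gives 4 geometric isomers: CH3CN mer (3 arrangements); CH3CN fac (chiral).

4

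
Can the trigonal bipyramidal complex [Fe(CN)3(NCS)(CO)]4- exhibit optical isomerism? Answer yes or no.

no

In a trigonal bipyramid the two axial positions differ from the three equatorial ones.
Working through the distinct placements yields 4 geometric isomers: NCS equatorial, CO equatorial; NCS equatorial, CO axial; NCS axial, CO equatorial; NCS axial, CO axial.
Each arrangement has an internal mirror plane or centre of symmetry, so none is chiral.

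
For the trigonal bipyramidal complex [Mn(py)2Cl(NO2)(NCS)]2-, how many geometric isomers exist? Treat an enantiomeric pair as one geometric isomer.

A trigonal bipyramid has two axial and three equatorial sites, which are chemically inequivalent.
Exhaustive case analysis gives 7 geometric isomers.

7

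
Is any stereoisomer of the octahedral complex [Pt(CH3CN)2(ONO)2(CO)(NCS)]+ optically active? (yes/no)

yes

An octahedron has six vertices in three trans pairs; every non-trans pair is cis.
Systematic placement gives 6 geometric isomers: CH3CN trans, ONO trans; CH3CN trans, ONO cis; CH3CN cis, ONO trans; CH3CN cis, ONO cis (3 arrangements, 2 chiral).
Of these, 2 lack any improper symmetry element and so occur as enantiomeric pairs, giving 6 + 2 = 8 stereoisomers in total.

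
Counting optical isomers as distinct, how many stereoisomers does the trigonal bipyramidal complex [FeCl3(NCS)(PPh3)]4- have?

Systematic placement gives 4 geometric isomers: NCS equatorial, PPh3 equatorial; NCS axial, PPh3 equatorial; NCS equatorial, PPh3 axial; NCS axial, PPh3 axial.
Each arrangement has an internal mirror plane or centre of symmetry, so none is chiral.

4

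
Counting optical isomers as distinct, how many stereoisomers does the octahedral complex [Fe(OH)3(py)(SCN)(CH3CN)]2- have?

5

There are 4 geometric isomers: OH mer (3 arrangements); OH fac (chiral).
One of these lacks any improper symmetry element and so occurs as an enantiomeric pair, giving 4 + 1 = 5 stereoisomers in total.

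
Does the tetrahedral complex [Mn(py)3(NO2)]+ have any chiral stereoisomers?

In a tetrahedral complex all four positions are equivalent and every pair of ligands is adjacent — there is no cis/trans distinction.
Only one geometric arrangement is possible.

no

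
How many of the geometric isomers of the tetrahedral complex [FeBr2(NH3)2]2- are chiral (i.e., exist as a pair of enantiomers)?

All four vertices of a tetrahedron are equivalent and mutually adjacent, so cis/trans isomerism cannot arise.
Only one geometric arrangement is possible.

0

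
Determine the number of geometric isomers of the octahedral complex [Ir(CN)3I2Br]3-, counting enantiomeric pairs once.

3

The six octahedral sites form three mutually perpendicular trans pairs.
Working through the distinct placements yields 3 geometric isomers: CN mer, I trans; CN fac, I cis; CN mer, I cis.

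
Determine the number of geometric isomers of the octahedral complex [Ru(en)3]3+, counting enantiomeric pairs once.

The six octahedral sites form three mutually perpendicular trans pairs.
Each en is bidentate and must span two cis positions.
Only one geometric arrangement is possible; it has no improper symmetry element, so it exists as a pair of enantiomers (2 stereoisomers).

1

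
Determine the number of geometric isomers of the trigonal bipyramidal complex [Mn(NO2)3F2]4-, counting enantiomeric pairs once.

3

A trigonal bipyramid has two axial and three equatorial sites, which are chemically inequivalent.
Systematic placement gives 3 geometric isomers: F both axial; F one axial, one equatorial; F both equatorial.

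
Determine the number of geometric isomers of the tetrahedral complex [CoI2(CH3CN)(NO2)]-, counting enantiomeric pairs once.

1

All four vertices of a tetrahedron are equivalent and mutually adjacent, so cis/trans isomerism cannot arise.
Only one geometric arrangement is possible.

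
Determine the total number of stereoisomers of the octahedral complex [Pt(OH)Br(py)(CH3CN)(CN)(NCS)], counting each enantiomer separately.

30

An octahedron has six vertices in three trans pairs; every non-trans pair is cis.
Placing the ligands in turn and identifying arrangements related by rotation or reflection leaves 15 distinct geometric isomers.
Of these, 15 lack any improper symmetry element and so occur as enantiomeric pairs, giving 15 + 15 = 30 stereoisomers in total.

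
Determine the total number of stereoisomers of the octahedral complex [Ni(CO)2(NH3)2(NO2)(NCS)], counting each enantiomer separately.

8

The six octahedral sites form three mutually perpendicular trans pairs.
Systematic placement gives 6 geometric isomers: CO trans, NH3 cis; CO trans, NH3 trans; CO cis, NH3 cis (3 arrangements, 2 chiral); CO cis, NH3 trans.
Of these, 2 lack any improper symmetry element and so occur as enantiomeric pairs, giving 6 + 2 = 8 stereoisomers in total.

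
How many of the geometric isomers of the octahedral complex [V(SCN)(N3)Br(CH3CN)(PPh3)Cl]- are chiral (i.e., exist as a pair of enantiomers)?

15

An octahedron has six vertices in three trans pairs; every non-trans pair is cis.
Exhaustive case analysis gives 15 geometric isomers.
Of these, 15 lack any improper symmetry element and so occur as enantiomeric pairs, giving 15 + 15 = 30 stereoisomers in total.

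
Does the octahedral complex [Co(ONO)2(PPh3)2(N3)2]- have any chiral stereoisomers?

The six octahedral sites form three mutually perpendicular trans pairs.
Working through the distinct placements yields 5 geometric isomers: ONO trans, PPh3 trans, N3 trans; ONO cis, PPh3 cis, N3 trans; ONO cis, PPh3 trans, N3 cis; ONO cis, PPh3 cis, N3 cis (chiral); ONO trans, PPh3 cis, N3 cis.
One of these lacks any improper symmetry element and so occurs as an enantiomeric pair, giving 5 + 1 = 6 stereoisomers in total.

yes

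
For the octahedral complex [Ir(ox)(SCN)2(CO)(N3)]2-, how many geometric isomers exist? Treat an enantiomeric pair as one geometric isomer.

4

An octahedron has six vertices in three trans pairs; every non-trans pair is cis.
Each ox is bidentate and must span two cis positions.
The distinct arrangements are (4 in all): SCN cis (3 arrangements, 2 chiral); SCN trans.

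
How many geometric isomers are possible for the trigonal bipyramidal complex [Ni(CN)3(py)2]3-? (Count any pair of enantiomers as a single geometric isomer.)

Systematic placement gives 3 geometric isomers: py both equatorial; py one axial, one equatorial; py both axial.

3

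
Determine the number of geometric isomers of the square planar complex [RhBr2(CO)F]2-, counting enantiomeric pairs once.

2

In a square planar complex each vertex has one trans partner and two cis neighbours.
There are 2 geometric isomers: Br cis; Br trans.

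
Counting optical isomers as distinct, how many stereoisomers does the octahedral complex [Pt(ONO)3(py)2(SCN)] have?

3

The six octahedral sites form three mutually perpendicular trans pairs.
Working through the distinct placements yields 3 geometric isomers: ONO mer, py trans; ONO mer, py cis; ONO fac, py cis.
Each arrangement has an internal mirror plane or centre of symmetry, so none is chiral.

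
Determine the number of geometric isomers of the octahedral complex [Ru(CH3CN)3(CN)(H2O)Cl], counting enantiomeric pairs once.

In an octahedral complex each vertex has one trans partner and four cis neighbours.
Systematic placement gives 4 geometric isomers: CH3CN mer (3 arrangements); CH3CN fac (chiral).

4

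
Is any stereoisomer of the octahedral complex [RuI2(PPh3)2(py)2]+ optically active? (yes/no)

yes

Working through the distinct placements yields 5 geometric isomers: I trans, PPh3 trans, py trans; I trans, PPh3 cis, py cis; I cis, PPh3 cis, py trans; I cis, PPh3 cis, py cis (chiral); I cis, PPh3 trans, py cis.
One of these lacks any improper symmetry element and so occurs as an enantiomeric pair, giving 5 + 1 = 6 stereoisomers in total.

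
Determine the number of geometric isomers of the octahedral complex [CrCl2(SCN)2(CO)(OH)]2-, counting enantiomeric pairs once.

6

An octahedron has six vertices in three trans pairs; every non-trans pair is cis.
Systematic placement gives 6 geometric isomers: Cl cis, SCN trans; Cl cis, SCN cis (3 arrangements, 2 chiral); Cl trans, SCN trans; Cl trans, SCN cis.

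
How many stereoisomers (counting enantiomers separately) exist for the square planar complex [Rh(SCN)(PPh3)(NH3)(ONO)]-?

3

Systematic placement gives 3 geometric isomers: (NH3/PPh3 trans, ONO/SCN trans); (NH3/SCN trans, ONO/PPh3 trans); (NH3/ONO trans, PPh3/SCN trans).
Each arrangement has an internal mirror plane or centre of symmetry, so none is chiral.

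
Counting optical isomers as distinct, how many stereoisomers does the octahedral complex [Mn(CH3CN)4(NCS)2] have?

2

In an octahedral complex each vertex has one trans partner and four cis neighbours.
Systematic placement gives 2 geometric isomers: NCS trans; NCS cis.
Each arrangement has an internal mirror plane or centre of symmetry, so none is chiral.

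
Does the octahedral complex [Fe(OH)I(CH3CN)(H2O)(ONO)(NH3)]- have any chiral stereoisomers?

yes

Exhaustive case analysis gives 15 geometric isomers.
Of these, 15 lack any improper symmetry element and so occur as enantiomeric pairs, giving 15 + 15 = 30 stereoisomers in total.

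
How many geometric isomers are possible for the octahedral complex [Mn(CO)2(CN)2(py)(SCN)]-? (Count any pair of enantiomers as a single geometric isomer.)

The six octahedral sites form three mutually perpendicular trans pairs.
There are 6 geometric isomers: CO trans, CN trans; CO cis, CN trans; CO cis, CN cis (3 arrangements, 2 chiral); CO trans, CN cis.

6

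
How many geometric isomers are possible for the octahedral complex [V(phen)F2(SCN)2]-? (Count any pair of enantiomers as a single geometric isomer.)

An octahedron has six vertices in three trans pairs; every non-trans pair is cis.
Each phen is bidentate and must span two cis positions.
Working through the distinct placements yields 3 geometric isomers: F trans, SCN cis; F cis, SCN cis (chiral); F cis, SCN trans.

3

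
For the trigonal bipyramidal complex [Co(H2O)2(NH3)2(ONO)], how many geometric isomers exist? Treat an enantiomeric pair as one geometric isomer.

In a trigonal bipyramid the two axial positions differ from the three equatorial ones.
Exhaustive case analysis gives 5 geometric isomers.

5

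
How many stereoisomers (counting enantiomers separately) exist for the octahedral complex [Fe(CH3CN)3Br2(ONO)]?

3

An octahedron has six vertices in three trans pairs; every non-trans pair is cis.
There are 3 geometric isomers: CH3CN mer, Br trans; CH3CN fac, Br cis; CH3CN mer, Br cis.
Each arrangement has an internal mirror plane or centre of symmetry, so none is chiral.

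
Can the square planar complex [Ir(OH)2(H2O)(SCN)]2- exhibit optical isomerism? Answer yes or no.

no

A square has two trans pairs of vertices; adjacent vertices are cis.
The distinct arrangements are (2 in all): OH cis; OH trans.
Each arrangement has an internal mirror plane or centre of symmetry, so none is chiral.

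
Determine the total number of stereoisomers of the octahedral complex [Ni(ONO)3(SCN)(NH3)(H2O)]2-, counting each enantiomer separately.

5

In an octahedral complex each vertex has one trans partner and four cis neighbours.
Systematic placement gives 4 geometric isomers: ONO mer (3 arrangements); ONO fac (chiral).
One of these lacks any improper symmetry element and so occurs as an enantiomeric pair, giving 4 + 1 = 5 stereoisomers in total.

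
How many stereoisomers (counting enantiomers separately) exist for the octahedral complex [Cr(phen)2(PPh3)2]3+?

3

An octahedron has six vertices in three trans pairs; every non-trans pair is cis.
Each phen is bidentate and must span two cis positions.
Systematic placement gives 2 geometric isomers: PPh3 trans; PPh3 cis (chiral).
One of these lacks any improper symmetry element and so occurs as an enantiomeric pair, giving 2 + 1 = 3 stereoisomers in total.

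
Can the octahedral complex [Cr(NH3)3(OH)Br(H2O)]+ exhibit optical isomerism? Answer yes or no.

yes

In an octahedral complex each vertex has one trans partner and four cis neighbours.
The distinct arrangements are (4 in all): NH3 mer (3 arrangements); NH3 fac (chiral).
One of these lacks any improper symmetry element and so occurs as an enantiomeric pair, giving 4 + 1 = 5 stereoisomers in total.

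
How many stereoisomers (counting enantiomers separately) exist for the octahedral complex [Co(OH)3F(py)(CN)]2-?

5

In an octahedral complex each vertex has one trans partner and four cis neighbours.
Working through the distinct placements yields 4 geometric isomers: OH mer (3 arrangements); OH fac (chiral).
One of these lacks any improper symmetry element and so occurs as an enantiomeric pair, giving 4 + 1 = 5 stereoisomers in total.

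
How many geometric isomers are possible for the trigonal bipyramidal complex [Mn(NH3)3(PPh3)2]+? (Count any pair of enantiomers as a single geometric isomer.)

3

A trigonal bipyramid has two axial and three equatorial sites, which are chemically inequivalent.
There are 3 geometric isomers: PPh3 both equatorial; PPh3 one axial, one equatorial; PPh3 both axial.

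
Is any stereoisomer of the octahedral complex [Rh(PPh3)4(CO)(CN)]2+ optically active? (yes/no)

no

In an octahedral complex each vertex has one trans partner and four cis neighbours.
Working through the distinct placements yields 2 geometric isomers: CO and CN mutually trans; CO and CN mutually cis.
Each arrangement has an internal mirror plane or centre of symmetry, so none is chiral.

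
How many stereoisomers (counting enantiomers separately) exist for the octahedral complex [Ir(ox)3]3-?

2

Each ox is bidentate and must span two cis positions.
Only one geometric arrangement is possible; it has no improper symmetry element, so it exists as a pair of enantiomers (2 stereoisomers).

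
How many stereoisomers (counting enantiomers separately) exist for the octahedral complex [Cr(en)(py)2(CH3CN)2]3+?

Each en is bidentate and must span two cis positions.
Working through the distinct placements yields 3 geometric isomers: py cis, CH3CN trans; py trans, CH3CN cis; py cis, CH3CN cis (chiral).
One of these lacks any improper symmetry element and so occurs as an enantiomeric pair, giving 3 + 1 = 4 stereoisomers in total.

4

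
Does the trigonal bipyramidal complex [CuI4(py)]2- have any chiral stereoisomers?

Working through the distinct placements yields 2 geometric isomers: py equatorial; py axial.
Each arrangement has an internal mirror plane or centre of symmetry, so none is chiral.

no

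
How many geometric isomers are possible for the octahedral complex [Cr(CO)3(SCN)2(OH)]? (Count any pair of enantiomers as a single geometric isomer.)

An octahedron has six vertices in three trans pairs; every non-trans pair is cis.
Systematic placement gives 3 geometric isomers: CO mer, SCN trans; CO mer, SCN cis; CO fac, SCN cis.

3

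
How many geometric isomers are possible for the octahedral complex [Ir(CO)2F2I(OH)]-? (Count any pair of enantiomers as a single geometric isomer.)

6

In an octahedral complex each vertex has one trans partner and four cis neighbours.
There are 6 geometric isomers: CO trans, F trans; CO trans, F cis; CO cis, F cis (3 arrangements, 2 chiral); CO cis, F trans.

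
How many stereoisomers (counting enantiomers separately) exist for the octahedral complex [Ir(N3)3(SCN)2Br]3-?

3

The six octahedral sites form three mutually perpendicular trans pairs.
Systematic placement gives 3 geometric isomers: N3 mer, SCN trans; N3 fac, SCN cis; N3 mer, SCN cis.
Each arrangement has an internal mirror plane or centre of symmetry, so none is chiral.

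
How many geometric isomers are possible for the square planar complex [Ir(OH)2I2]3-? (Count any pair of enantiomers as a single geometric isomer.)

2

In a square planar complex each vertex has one trans partner and two cis neighbours.
There are 2 geometric isomers: OH cis; OH trans.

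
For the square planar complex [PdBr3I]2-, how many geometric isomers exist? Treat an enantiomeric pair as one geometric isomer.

In a square planar complex each vertex has one trans partner and two cis neighbours.
Only one geometric arrangement is possible.

1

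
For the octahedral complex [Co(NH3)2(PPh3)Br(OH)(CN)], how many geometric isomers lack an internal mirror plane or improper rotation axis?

6

The six octahedral sites form three mutually perpendicular trans pairs.
Placing the ligands in turn and identifying arrangements related by rotation or reflection leaves 9 distinct geometric isomers.
Of these, 6 lack any improper symmetry element and so occur as enantiomeric pairs, giving 9 + 6 = 15 stereoisomers in total.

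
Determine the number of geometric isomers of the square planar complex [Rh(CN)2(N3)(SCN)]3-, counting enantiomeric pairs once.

2

In a square planar complex each vertex has one trans partner and two cis neighbours.
Systematic placement gives 2 geometric isomers: CN cis; CN trans.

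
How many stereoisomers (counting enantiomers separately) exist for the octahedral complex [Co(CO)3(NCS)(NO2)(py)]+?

The six octahedral sites form three mutually perpendicular trans pairs.
Systematic placement gives 4 geometric isomers: CO mer (3 arrangements); CO fac (chiral).
One of these lacks any improper symmetry element and so occurs as an enantiomeric pair, giving 4 + 1 = 5 stereoisomers in total.

5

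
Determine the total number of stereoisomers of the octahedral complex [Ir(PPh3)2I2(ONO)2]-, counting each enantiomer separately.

6

In an octahedral complex each vertex has one trans partner and four cis neighbours.
Systematic placement gives 5 geometric isomers: PPh3 trans, I trans, ONO trans; PPh3 cis, I trans, ONO cis; PPh3 trans, I cis, ONO cis; PPh3 cis, I cis, ONO cis (chiral); PPh3 cis, I cis, ONO trans.
One of these lacks any improper symmetry element and so occurs as an enantiomeric pair, giving 5 + 1 = 6 stereoisomers in total.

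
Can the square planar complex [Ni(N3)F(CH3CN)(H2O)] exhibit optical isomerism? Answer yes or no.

The distinct arrangements are (3 in all): (CH3CN/H2O trans, F/N3 trans); (CH3CN/N3 trans, F/H2O trans); (CH3CN/F trans, H2O/N3 trans).
Each arrangement has an internal mirror plane or centre of symmetry, so none is chiral.

no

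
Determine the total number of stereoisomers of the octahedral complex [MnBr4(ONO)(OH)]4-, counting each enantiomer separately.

The six octahedral sites form three mutually perpendicular trans pairs.
The distinct arrangements are (2 in all): ONO and OH mutually trans; ONO and OH mutually cis.
Each arrangement has an internal mirror plane or centre of symmetry, so none is chiral.

2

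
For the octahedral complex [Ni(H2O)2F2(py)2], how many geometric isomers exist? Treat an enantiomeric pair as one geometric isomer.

The six octahedral sites form three mutually perpendicular trans pairs.
The distinct arrangements are (5 in all): H2O trans, F trans, py trans; H2O cis, F trans, py cis; H2O cis, F cis, py trans; H2O cis, F cis, py cis (chiral); H2O trans, F cis, py cis.

5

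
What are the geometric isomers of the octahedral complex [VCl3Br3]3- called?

The distinct arrangements are (2 in all): Cl mer; Cl fac.

fac and mer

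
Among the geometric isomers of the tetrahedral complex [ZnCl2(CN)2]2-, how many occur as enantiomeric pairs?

0

In a tetrahedral complex all four positions are equivalent and every pair of ligands is adjacent — there is no cis/trans distinction.
Only one geometric arrangement is possible.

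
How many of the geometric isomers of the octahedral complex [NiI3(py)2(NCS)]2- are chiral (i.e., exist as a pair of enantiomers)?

The distinct arrangements are (3 in all): I mer, py trans; I mer, py cis; I fac, py cis.
Each arrangement has an internal mirror plane or centre of symmetry, so none is chiral.

0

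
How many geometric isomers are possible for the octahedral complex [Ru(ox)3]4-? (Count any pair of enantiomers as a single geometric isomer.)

An octahedron has six vertices in three trans pairs; every non-trans pair is cis.
Each ox is bidentate and must span two cis positions.
Only one geometric arrangement is possible; it has no improper symmetry element, so it exists as a pair of enantiomers (2 stereoisomers).

1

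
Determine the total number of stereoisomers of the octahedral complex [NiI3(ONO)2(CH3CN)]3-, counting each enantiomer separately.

3

An octahedron has six vertices in three trans pairs; every non-trans pair is cis.
Working through the distinct placements yields 3 geometric isomers: I mer, ONO trans; I fac, ONO cis; I mer, ONO cis.
Each arrangement has an internal mirror plane or centre of symmetry, so none is chiral.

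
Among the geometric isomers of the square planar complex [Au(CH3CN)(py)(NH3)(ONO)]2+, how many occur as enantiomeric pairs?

0

A square has two trans pairs of vertices; adjacent vertices are cis.
Systematic placement gives 3 geometric isomers: (CH3CN/ONO trans, NH3/py trans); (CH3CN/py trans, NH3/ONO trans); (CH3CN/NH3 trans, ONO/py trans).
Each arrangement has an internal mirror plane or centre of symmetry, so none is chiral.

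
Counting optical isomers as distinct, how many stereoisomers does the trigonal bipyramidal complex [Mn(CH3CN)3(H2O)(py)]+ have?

Systematic placement gives 4 geometric isomers: H2O equatorial, py equatorial; H2O axial, py equatorial; H2O equatorial, py axial; H2O axial, py axial.
Each arrangement has an internal mirror plane or centre of symmetry, so none is chiral.

4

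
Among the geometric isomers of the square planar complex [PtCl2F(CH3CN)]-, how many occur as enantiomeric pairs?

In a square planar complex each vertex has one trans partner and two cis neighbours.
There are 2 geometric isomers: Cl cis; Cl trans.
Each arrangement has an internal mirror plane or centre of symmetry, so none is chiral.

0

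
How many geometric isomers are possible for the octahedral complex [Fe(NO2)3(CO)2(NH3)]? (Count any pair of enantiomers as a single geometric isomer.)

3

Systematic placement gives 3 geometric isomers: NO2 mer, CO trans; NO2 mer, CO cis; NO2 fac, CO cis.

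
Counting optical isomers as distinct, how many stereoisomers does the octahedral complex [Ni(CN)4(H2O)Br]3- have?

2

There are 2 geometric isomers: H2O and Br mutually cis; H2O and Br mutually trans.
Each arrangement has an internal mirror plane or centre of symmetry, so none is chiral.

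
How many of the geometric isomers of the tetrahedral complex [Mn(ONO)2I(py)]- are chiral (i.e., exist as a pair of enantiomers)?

0

In a tetrahedral complex all four positions are equivalent and every pair of ligands is adjacent — there is no cis/trans distinction.
Only one geometric arrangement is possible.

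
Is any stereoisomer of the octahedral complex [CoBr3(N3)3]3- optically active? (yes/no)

The distinct arrangements are (2 in all): Br mer; Br fac.
Each arrangement has an internal mirror plane or centre of symmetry, so none is chiral.

no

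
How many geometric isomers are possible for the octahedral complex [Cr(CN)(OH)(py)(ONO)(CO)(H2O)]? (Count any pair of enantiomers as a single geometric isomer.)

15

The six octahedral sites form three mutually perpendicular trans pairs.
Placing the ligands in turn and identifying arrangements related by rotation or reflection leaves 15 distinct geometric isomers.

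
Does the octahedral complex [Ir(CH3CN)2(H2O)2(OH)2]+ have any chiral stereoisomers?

Working through the distinct placements yields 5 geometric isomers: CH3CN trans, H2O trans, OH trans; CH3CN trans, H2O cis, OH cis; CH3CN cis, H2O cis, OH trans; CH3CN cis, H2O cis, OH cis (chiral); CH3CN cis, H2O trans, OH cis.
One of these lacks any improper symmetry element and so occurs as an enantiomeric pair, giving 5 + 1 = 6 stereoisomers in total.

yes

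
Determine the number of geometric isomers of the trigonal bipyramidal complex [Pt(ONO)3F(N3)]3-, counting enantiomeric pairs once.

In a trigonal bipyramid the two axial positions differ from the three equatorial ones.
Working through the distinct placements yields 4 geometric isomers: F axial, N3 axial; F axial, N3 equatorial; F equatorial, N3 axial; F equatorial, N3 equatorial.

4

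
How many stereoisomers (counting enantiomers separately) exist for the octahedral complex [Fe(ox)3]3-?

An octahedron has six vertices in three trans pairs; every non-trans pair is cis.
Each ox is bidentate and must span two cis positions.
Only one geometric arrangement is possible; it has no improper symmetry element, so it exists as a pair of enantiomers (2 stereoisomers).

2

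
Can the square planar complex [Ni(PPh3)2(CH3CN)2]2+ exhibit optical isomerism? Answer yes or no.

no

In a square planar complex each vertex has one trans partner and two cis neighbours.
Systematic placement gives 2 geometric isomers: PPh3 cis; PPh3 trans.
Each arrangement has an internal mirror plane or centre of symmetry, so none is chiral.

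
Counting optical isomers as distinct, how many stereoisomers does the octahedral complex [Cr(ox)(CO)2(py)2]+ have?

4

Each ox is bidentate and must span two cis positions.
The distinct arrangements are (3 in all): CO trans, py cis; CO cis, py trans; CO cis, py cis (chiral).
One of these lacks any improper symmetry element and so occurs as an enantiomeric pair, giving 3 + 1 = 4 stereoisomers in total.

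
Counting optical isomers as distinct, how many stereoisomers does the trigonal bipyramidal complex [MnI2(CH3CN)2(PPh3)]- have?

In a trigonal bipyramid the two axial positions differ from the three equatorial ones.
Exhaustive case analysis gives 5 geometric isomers.
One of these lacks any improper symmetry element and so occurs as an enantiomeric pair, giving 5 + 1 = 6 stereoisomers in total.

6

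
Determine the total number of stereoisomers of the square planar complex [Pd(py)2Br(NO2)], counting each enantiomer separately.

A square has two trans pairs of vertices; adjacent vertices are cis.
Working through the distinct placements yields 2 geometric isomers: py cis; py trans.
Each arrangement has an internal mirror plane or centre of symmetry, so none is chiral.

2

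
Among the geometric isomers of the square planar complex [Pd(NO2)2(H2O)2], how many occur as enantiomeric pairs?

A square has two trans pairs of vertices; adjacent vertices are cis.
Working through the distinct placements yields 2 geometric isomers: NO2 cis; NO2 trans.
Each arrangement has an internal mirror plane or centre of symmetry, so none is chiral.

0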